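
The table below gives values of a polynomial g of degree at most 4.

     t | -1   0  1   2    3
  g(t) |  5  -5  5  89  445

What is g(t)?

Write g(t) = at^4 + bt^3 + ct^2 + dt + e. Substituting each data point gives a linear system:
  a - b + c - d + e = 5
  e = -5
  a + b + c + d + e = 5
  16a + 8b + 4c + 2d + e = 89
  81a + 27b + 9c + 3d + e = 445
Solving the system yields a = 6, b = -3, c = 4, d = 3, e = -5.
So g(t) = 6t⁴ - 3t³ + 4t² + 3t - 5.
Check: g(2) = 89. ✓

g(t) = 6t^4 - 3t^3 + 4t^2 + 3t - 5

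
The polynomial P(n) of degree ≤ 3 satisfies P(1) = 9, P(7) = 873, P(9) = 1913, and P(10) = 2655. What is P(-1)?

Using the Lagrange interpolation formula with nodes 1, 7, 9, 10:
  L_0(n) = (n - 7)(n - 9)(n - 10) / -432
  L_1(n) = (n - 1)(n - 9)(n - 10) / 36
  L_2(n) = (n - 1)(n - 7)(n - 10) / -16
  L_3(n) = (n - 1)(n - 7)(n - 9) / 27
Then P(n) = 9·L_0(n) + 873·L_1(n) + 1913·L_2(n) + 2655·L_3(n).
Expanding and collecting terms gives P(n) = 3n^3 - 4n^2 + 5n + 5.
Evaluating at n = -1: P(-1) = -7.

-7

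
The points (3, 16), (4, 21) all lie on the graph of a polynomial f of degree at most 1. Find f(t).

Write f(t) = at + b. Substituting each data point gives a linear system:
  3a + b = 16
  4a + b = 21
Solving the system yields a = 5, b = 1.
So f(t) = 5t + 1.
Check: f(3) = 16. ✓

f(t) = 5t + 1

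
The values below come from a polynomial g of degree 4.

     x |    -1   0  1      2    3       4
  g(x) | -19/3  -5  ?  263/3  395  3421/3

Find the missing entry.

The 5 known points determine the degree-4 polynomial uniquely.
Write g(x) = ax^4 + bx^3 + cx^2 + dx + e. Substituting each data point gives a linear system:
  a - b + c - d + e = -19/3
  e = -5
  16a + 8b + 4c + 2d + e = 263/3
  81a + 27b + 9c + 3d + e = 395
  256a + 64b + 16c + 4d + e = 3421/3
Solving the system yields a = 3, b = 6, c = 0, d = -5/3, e = -5.
So g(x) = 3x^4 + 6x^3 - (5/3)x - 5.
Then g(1) = 7/3.

7/3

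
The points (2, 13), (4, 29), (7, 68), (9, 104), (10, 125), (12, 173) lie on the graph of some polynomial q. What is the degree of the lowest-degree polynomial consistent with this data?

2

Divided differences on the nodes 2, 4, 7, 9, 10, 12:
  order 0: 13  29  68  104  125  173
  order 1: 8  13  18  21  24
  order 2: 1  1  1  1
  order 3: 0  0  0
  order 4: 0  0
  order 5: 0
The order-2 divided differences are all 1 (nonzero) and every higher order vanishes, so the data lies on a polynomial of degree exactly 2.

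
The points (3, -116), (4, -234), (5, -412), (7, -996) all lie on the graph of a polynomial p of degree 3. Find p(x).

p(x) = -2x^3 - 6x^2 - 2x - 2

Using the Lagrange interpolation formula with nodes 3, 4, 5, 7:
  L_0(x) = (x - 4)(x - 5)(x - 7) / -8
  L_1(x) = (x - 3)(x - 5)(x - 7) / 3
  L_2(x) = (x - 3)(x - 4)(x - 7) / -4
  L_3(x) = (x - 3)(x - 4)(x - 5) / 24
Then p(x) = -116·L_0(x) - 234·L_1(x) - 412·L_2(x) - 996·L_3(x).
Expanding and collecting terms gives p(x) = -2x^3 - 6x^2 - 2x - 2.
Check: p(5) = -412. ✓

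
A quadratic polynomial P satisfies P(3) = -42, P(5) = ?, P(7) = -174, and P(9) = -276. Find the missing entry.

On equispaced nodes a degree-2 polynomial has vanishing third forward difference, so
  - P(3) + 3·P(5) - 3·P(7) + P(9) = 0.
Substituting the known values and solving for P(5):
  3·P(5) = -288
  P(5) = -96.

-96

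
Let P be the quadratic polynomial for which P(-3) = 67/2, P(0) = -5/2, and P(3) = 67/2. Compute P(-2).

27/2

Write P(u) = au^2 + bu + c. Substituting each data point gives a linear system:
  9a - 3b + c = 67/2
  c = -5/2
  9a + 3b + c = 67/2
Solving the system yields a = 4, b = 0, c = -5/2.
So P(u) = 4u^2 - 5/2.
Then P(-2) = 27/2.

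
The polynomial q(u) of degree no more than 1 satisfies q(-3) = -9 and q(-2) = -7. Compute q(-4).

Write q(u) = au + b. Substituting each data point gives a linear system:
  -3a + b = -9
  -2a + b = -7
Solving the system yields a = 2, b = -3.
So q(u) = 2u - 3.
Then q(-4) = -11.

-11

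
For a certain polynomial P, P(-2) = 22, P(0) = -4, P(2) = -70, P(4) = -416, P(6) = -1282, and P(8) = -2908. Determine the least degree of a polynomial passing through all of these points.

3

Forward differences of the values at s = -2, 0, 2, 4, 6, 8:
  P  : 22  -4  -70  -416  -1282  -2908
  Δ  : -26  -66  -346  -866  -1626
  Δ^2: -40  -280  -520  -760
  Δ^3: -240  -240  -240
  Δ^4: 0  0
  Δ^5: 0
The third differences are constant (-240) and nonzero, while all higher differences vanish, so the minimal degree is 3.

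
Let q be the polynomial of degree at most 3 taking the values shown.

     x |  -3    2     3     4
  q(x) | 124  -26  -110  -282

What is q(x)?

Write q(x) = ax^3 + bx^2 + cx + d. Substituting each data point gives a linear system:
  -27a + 9b - 3c + d = 124
  8a + 4b + 2c + d = -26
  27a + 9b + 3c + d = -110
  64a + 16b + 4c + d = -282
Solving the system yields a = -5, b = 1, c = 6, d = -2.
So q(x) = -5x^3 + x^2 + 6x - 2.
Check: q(3) = -110. ✓

q(x) = -5x^3 + x^2 + 6x - 2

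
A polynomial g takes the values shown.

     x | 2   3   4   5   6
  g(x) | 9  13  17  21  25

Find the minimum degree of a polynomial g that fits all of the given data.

Forward differences of the values at x = 2, 3, 4, 5, 6:
  g  : 9  13  17  21  25
  Δ  : 4  4  4  4
  Δ^2: 0  0  0
  Δ^3: 0  0
  Δ^4: 0
The first differences are constant (4) and nonzero, while all higher differences vanish, so the minimal degree is 1.

1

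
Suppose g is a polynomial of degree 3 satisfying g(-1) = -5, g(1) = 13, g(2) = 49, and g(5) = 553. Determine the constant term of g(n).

Write g(n) = an^3 + bn^2 + cn + d. Substituting each data point gives a linear system:
  -a + b - c + d = -5
  a + b + c + d = 13
  8a + 4b + 2c + d = 49
  125a + 25b + 5c + d = 553
Solving the system yields a = 4, b = 1, c = 5, d = 3.
So g(n) = 4n^3 + n^2 + 5n + 3.
The constant term is 3.

3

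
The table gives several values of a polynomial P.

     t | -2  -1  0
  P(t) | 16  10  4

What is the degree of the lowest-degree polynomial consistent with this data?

1

Forward differences of the values at t = -2, -1, 0:
  P  : 16  10  4
  Δ  : -6  -6
  Δ^2: 0
The first differences are constant (-6) and nonzero, while all higher differences vanish, so the minimal degree is 1.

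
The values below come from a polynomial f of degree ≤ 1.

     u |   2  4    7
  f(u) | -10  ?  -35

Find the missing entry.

-20

The 2 known points determine the degree-1 polynomial uniquely.
Write f(u) = au + b. Substituting each data point gives a linear system:
  2a + b = -10
  7a + b = -35
Solving the system yields a = -5, b = 0.
So f(u) = -5u.
Then f(4) = -20.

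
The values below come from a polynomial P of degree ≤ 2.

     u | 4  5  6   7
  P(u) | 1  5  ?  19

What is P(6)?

11

On equispaced nodes a degree-2 polynomial has vanishing third forward difference, so
  - P(4) + 3·P(5) - 3·P(6) + P(7) = 0.
Substituting the known values and solving for P(6):
  -3·P(6) = -33
  P(6) = 11.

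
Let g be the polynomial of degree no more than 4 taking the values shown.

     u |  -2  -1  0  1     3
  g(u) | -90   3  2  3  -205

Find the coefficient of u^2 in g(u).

Write g(u) = au^4 + bu^3 + cu^2 + du + e. Substituting each data point gives a linear system:
  16a - 8b + 4c - 2d + e = -90
  a - b + c - d + e = 3
  e = 2
  a + b + c + d + e = 3
  81a + 27b + 9c + 3d + e = -205
Solving the system yields a = -5, b = 6, c = 6, d = -6, e = 2.
So g(u) = -5u⁴ + 6u³ + 6u² - 6u + 2.
The coefficient of u^2 is 6.

6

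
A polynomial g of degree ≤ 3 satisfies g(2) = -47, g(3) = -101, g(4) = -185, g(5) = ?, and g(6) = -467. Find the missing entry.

On equispaced nodes a degree-3 polynomial has vanishing fourth forward difference, so
  g(2) - 4·g(3) + 6·g(4) - 4·g(5) + g(6) = 0.
Substituting the known values and solving for g(5):
  -4·g(5) = 1220
  g(5) = -305.

-305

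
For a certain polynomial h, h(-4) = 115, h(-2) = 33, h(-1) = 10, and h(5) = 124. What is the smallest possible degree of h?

Divided differences on the nodes -4, -2, -1, 5:
  order 0: 115  33  10  124
  order 1: -41  -23  19
  order 2: 6  6
  order 3: 0
The order-2 divided differences are all 6 (nonzero) and every higher order vanishes, so the data lies on a polynomial of degree exactly 2.

2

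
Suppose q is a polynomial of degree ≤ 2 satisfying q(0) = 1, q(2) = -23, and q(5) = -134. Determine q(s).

q(s) = -5s^2 - 2s + 1

Write q(s) = as^2 + bs + c. Substituting each data point gives a linear system:
  c = 1
  4a + 2b + c = -23
  25a + 5b + c = -134
Solving the system yields a = -5, b = -2, c = 1.
So q(s) = -5s^2 - 2s + 1.
Check: q(0) = 1. ✓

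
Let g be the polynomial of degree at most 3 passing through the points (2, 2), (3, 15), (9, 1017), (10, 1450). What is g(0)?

Using the Lagrange interpolation formula with nodes 2, 3, 9, 10:
  L_0(n) = (n - 3)(n - 9)(n - 10) / -56
  L_1(n) = (n - 2)(n - 9)(n - 10) / 42
  L_2(n) = (n - 2)(n - 3)(n - 10) / -42
  L_3(n) = (n - 2)(n - 3)(n - 9) / 56
Then g(n) = 2·L_0(n) + 15·L_1(n) + 1017·L_2(n) + 1450·L_3(n).
Expanding and collecting terms gives g(n) = 2n^3 - 6n^2 + 5n.
Evaluating at n = 0: g(0) = 0.

0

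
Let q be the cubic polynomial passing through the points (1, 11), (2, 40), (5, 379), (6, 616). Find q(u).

q(u) = 2u^3 + 5u^2 + 4

Write q(u) = au^3 + bu^2 + cu + d. Substituting each data point gives a linear system:
  a + b + c + d = 11
  8a + 4b + 2c + d = 40
  125a + 25b + 5c + d = 379
  216a + 36b + 6c + d = 616
Solving the system yields a = 2, b = 5, c = 0, d = 4.
So q(u) = 2u³ + 5u² + 4.
Check: q(5) = 379. ✓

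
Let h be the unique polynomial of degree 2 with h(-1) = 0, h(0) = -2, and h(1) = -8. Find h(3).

Forward differences of the values at s = -1, 0, 1:
  h  : 0  -2  -8
  Δ  : -2  -6
  Δ^2: -4
The second differences are constant, confirming degree 2.
Interpolating (Newton forward form) and evaluating at s = 3 gives h(3) = -32.

-32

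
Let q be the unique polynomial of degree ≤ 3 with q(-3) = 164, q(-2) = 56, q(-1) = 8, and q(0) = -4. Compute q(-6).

Forward differences of the values at x = -3, -2, -1, 0:
  q  : 164  56  8  -4
  Δ  : -108  -48  -12
  Δ^2: 60  36
  Δ^3: -24
The third differences are constant, confirming degree 3.
Interpolating (Newton forward form) and evaluating at x = -6 gives q(-6) = 1088.

1088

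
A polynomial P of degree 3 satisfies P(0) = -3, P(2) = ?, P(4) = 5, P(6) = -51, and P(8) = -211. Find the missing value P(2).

5

The 4 known points determine the degree-3 polynomial uniquely.
Write P(x) = ax^3 + bx^2 + cx + d. Substituting each data point gives a linear system:
  d = -3
  64a + 16b + 4c + d = 5
  216a + 36b + 6c + d = -51
  512a + 64b + 8c + d = -211
Solving the system yields a = -1, b = 5, c = -2, d = -3.
So P(x) = -x^3 + 5x^2 - 2x - 3.
Then P(2) = 5.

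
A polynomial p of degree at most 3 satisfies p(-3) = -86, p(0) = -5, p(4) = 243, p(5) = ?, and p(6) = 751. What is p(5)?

450

The 4 known points determine the degree-3 polynomial uniquely.
Write p(x) = ax^3 + bx^2 + cx + d. Substituting each data point gives a linear system:
  -27a + 9b - 3c + d = -86
  d = -5
  64a + 16b + 4c + d = 243
  216a + 36b + 6c + d = 751
Solving the system yields a = 3, b = 2, c = 6, d = -5.
So p(x) = 3x^3 + 2x^2 + 6x - 5.
Then p(5) = 450.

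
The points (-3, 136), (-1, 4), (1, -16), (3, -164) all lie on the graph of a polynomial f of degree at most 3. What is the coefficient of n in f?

-5

Write f(n) = an^3 + bn^2 + cn + d. Substituting each data point gives a linear system:
  -27a + 9b - 3c + d = 136
  -a + b - c + d = 4
  a + b + c + d = -16
  27a + 9b + 3c + d = -164
Solving the system yields a = -5, b = -1, c = -5, d = -5.
So f(n) = -5n³ - n² - 5n - 5.
The coefficient of n is -5.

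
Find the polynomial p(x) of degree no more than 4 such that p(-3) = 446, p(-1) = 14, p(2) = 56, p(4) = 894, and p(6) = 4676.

Write p(x) = ax^4 + bx^3 + cx^2 + dx + e. Substituting each data point gives a linear system:
  81a - 27b + 9c - 3d + e = 446
  a - b + c - d + e = 14
  16a + 8b + 4c + 2d + e = 56
  256a + 64b + 16c + 4d + e = 894
  1296a + 216b + 36c + 6d + e = 4676
Solving the system yields a = 4, b = -3, c = 4, d = -1, e = 2.
So p(x) = 4x^4 - 3x^3 + 4x^2 - x + 2.
Check: p(-1) = 14. ✓

p(x) = 4x^4 - 3x^3 + 4x^2 - x + 2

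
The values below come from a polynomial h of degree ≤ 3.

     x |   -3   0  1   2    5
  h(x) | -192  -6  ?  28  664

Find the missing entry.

The 4 known points determine the degree-3 polynomial uniquely.
Write h(x) = ax^3 + bx^2 + cx + d. Substituting each data point gives a linear system:
  -27a + 9b - 3c + d = -192
  d = -6
  8a + 4b + 2c + d = 28
  125a + 25b + 5c + d = 664
Solving the system yields a = 6, b = -3, c = -1, d = -6.
So h(x) = 6x³ - 3x² - x - 6.
Then h(1) = -4.

-4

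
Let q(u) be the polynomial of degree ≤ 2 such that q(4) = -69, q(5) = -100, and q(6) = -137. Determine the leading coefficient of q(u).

Write q(u) = au^2 + bu + c. Substituting each data point gives a linear system:
  16a + 4b + c = -69
  25a + 5b + c = -100
  36a + 6b + c = -137
Solving the system yields a = -3, b = -4, c = -5.
So q(u) = -3u² - 4u - 5.
The leading coefficient is -3.

-3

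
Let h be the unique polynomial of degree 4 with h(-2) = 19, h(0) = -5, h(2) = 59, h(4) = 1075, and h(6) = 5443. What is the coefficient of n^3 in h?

Write h(n) = an^4 + bn^3 + cn^2 + dn + e. Substituting each data point gives a linear system:
  16a - 8b + 4c - 2d + e = 19
  e = -5
  16a + 8b + 4c + 2d + e = 59
  256a + 64b + 16c + 4d + e = 1075
  1296a + 216b + 36c + 6d + e = 5443
Solving the system yields a = 4, b = 2, c = -5, d = 2, e = -5.
So h(n) = 4n^4 + 2n^3 - 5n^2 + 2n - 5.
The coefficient of n^3 is 2.

2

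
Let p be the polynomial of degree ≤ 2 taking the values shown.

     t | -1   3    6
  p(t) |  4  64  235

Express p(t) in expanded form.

p(t) = 6t^2 + 3t + 1

Write p(t) = at^2 + bt + c. Substituting each data point gives a linear system:
  a - b + c = 4
  9a + 3b + c = 64
  36a + 6b + c = 235
Solving the system yields a = 6, b = 3, c = 1.
So p(t) = 6t² + 3t + 1.
Check: p(6) = 235. ✓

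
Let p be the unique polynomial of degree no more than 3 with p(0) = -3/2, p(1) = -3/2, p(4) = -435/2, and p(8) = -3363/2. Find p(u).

Write p(u) = au^3 + bu^2 + cu + d. Substituting each data point gives a linear system:
  d = -3/2
  a + b + c + d = -3/2
  64a + 16b + 4c + d = -435/2
  512a + 64b + 8c + d = -3363/2
Solving the system yields a = -3, b = -3, c = 6, d = -3/2.
So p(u) = -3u³ - 3u² + 6u - 3/2.
Check: p(4) = -435/2. ✓

p(u) = -3u^3 - 3u^2 + 6u - 3/2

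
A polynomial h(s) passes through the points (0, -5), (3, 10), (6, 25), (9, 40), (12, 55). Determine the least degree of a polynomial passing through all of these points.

Forward differences of the values at s = 0, 3, 6, 9, 12:
  h  : -5  10  25  40  55
  Δ  : 15  15  15  15
  Δ^2: 0  0  0
  Δ^3: 0  0
  Δ^4: 0
The first differences are constant (15) and nonzero, while all higher differences vanish, so the minimal degree is 1.

1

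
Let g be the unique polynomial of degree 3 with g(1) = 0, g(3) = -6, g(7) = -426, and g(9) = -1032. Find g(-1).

-2

Write g(s) = as^3 + bs^2 + cs + d. Substituting each data point gives a linear system:
  a + b + c + d = 0
  27a + 9b + 3c + d = -6
  343a + 49b + 7c + d = -426
  729a + 81b + 9c + d = -1032
Solving the system yields a = -2, b = 5, c = 3, d = -6.
So g(s) = -2s^3 + 5s^2 + 3s - 6.
Then g(-1) = -2.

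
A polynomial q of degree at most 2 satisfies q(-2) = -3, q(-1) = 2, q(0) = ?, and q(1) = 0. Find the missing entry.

3

On equispaced nodes a degree-2 polynomial has vanishing third forward difference, so
  - q(-2) + 3·q(-1) - 3·q(0) + q(1) = 0.
Substituting the known values and solving for q(0):
  -3·q(0) = -9
  q(0) = 3.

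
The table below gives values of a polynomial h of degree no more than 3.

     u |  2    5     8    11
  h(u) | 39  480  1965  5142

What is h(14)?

Forward differences of the values at u = 2, 5, 8, 11:
  h  : 39  480  1965  5142
  Δ  : 441  1485  3177
  Δ^2: 1044  1692
  Δ^3: 648
The third differences are constant, confirming degree 3.
Interpolating (Newton forward form) and evaluating at u = 14 gives h(14) = 10659.

10659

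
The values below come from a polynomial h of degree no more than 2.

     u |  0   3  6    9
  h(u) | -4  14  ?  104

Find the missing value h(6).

The 3 known points determine the degree-2 polynomial uniquely.
Write h(u) = au^2 + bu + c. Substituting each data point gives a linear system:
  c = -4
  9a + 3b + c = 14
  81a + 9b + c = 104
Solving the system yields a = 1, b = 3, c = -4.
So h(u) = u^2 + 3u - 4.
Then h(6) = 50.

50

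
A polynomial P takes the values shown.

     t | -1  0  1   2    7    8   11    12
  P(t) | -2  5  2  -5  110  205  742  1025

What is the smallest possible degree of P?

3

Divided differences on the nodes -1, 0, 1, 2, 7, 8, 11, 12:
  order 0: -2  5  2  -5  110  205  742  1025
  order 1: 7  -3  -7  23  95  179  283
  order 2: -5  -2  5  12  21  26
  order 3: 1  1  1  1  1
  order 4: 0  0  0  0
  order 5: 0  0  0
  order 6: 0  0
  order 7: 0
The order-3 divided differences are all 1 (nonzero) and every higher order vanishes, so the data lies on a polynomial of degree exactly 3.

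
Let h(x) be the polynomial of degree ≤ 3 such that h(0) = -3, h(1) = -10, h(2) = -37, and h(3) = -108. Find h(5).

Using the Lagrange interpolation formula with nodes 0, 1, 2, 3:
  L_0(x) = (x - 1)(x - 2)(x - 3) / -6
  L_1(x) = x(x - 2)(x - 3) / 2
  L_2(x) = x(x - 1)(x - 3) / -2
  L_3(x) = x(x - 1)(x - 2) / 6
Then h(x) = -3·L_0(x) - 10·L_1(x) - 37·L_2(x) - 108·L_3(x).
Expanding and collecting terms gives h(x) = -4x³ + 2x² - 5x - 3.
Evaluating at x = 5: h(5) = -478.

-478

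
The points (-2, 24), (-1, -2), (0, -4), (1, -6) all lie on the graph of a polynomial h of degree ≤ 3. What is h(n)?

h(n) = -4n^3 + 2n - 4

Using the Lagrange interpolation formula with nodes -2, -1, 0, 1:
  L_0(n) = (n + 1)n(n - 1) / -6
  L_1(n) = (n + 2)n(n - 1) / 2
  L_2(n) = (n + 2)(n + 1)(n - 1) / -2
  L_3(n) = (n + 2)(n + 1)n / 6
Then h(n) = 24·L_0(n) - 2·L_1(n) - 4·L_2(n) - 6·L_3(n).
Expanding and collecting terms gives h(n) = -4n^3 + 2n - 4.
Check: h(1) = -6. ✓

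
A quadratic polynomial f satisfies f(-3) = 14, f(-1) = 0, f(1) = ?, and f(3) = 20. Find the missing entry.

2

On equispaced nodes a degree-2 polynomial has vanishing third forward difference, so
  - f(-3) + 3·f(-1) - 3·f(1) + f(3) = 0.
Substituting the known values and solving for f(1):
  -3·f(1) = -6
  f(1) = 2.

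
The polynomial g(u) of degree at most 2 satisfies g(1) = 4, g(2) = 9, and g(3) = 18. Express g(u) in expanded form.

Write g(u) = au^2 + bu + c. Substituting each data point gives a linear system:
  a + b + c = 4
  4a + 2b + c = 9
  9a + 3b + c = 18
Solving the system yields a = 2, b = -1, c = 3.
So g(u) = 2u² - u + 3.
Check: g(2) = 9. ✓

g(u) = 2u^2 - u + 3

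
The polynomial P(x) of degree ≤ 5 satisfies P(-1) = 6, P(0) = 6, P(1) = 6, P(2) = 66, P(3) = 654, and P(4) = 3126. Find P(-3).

-1074

Forward differences of the values at x = -1, 0, 1, 2, 3, 4:
  P  : 6  6  6  66  654  3126
  Δ  : 0  0  60  588  2472
  Δ^2: 0  60  528  1884
  Δ^3: 60  468  1356
  Δ^4: 408  888
  Δ^5: 480
The fifth differences are constant, confirming degree 5.
Interpolating (Newton forward form) and evaluating at x = -3 gives P(-3) = -1074.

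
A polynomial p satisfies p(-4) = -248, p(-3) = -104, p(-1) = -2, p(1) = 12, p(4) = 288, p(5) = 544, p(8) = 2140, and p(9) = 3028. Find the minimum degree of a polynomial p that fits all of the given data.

Divided differences on the nodes -4, -3, -1, 1, 4, 5, 8, 9:
  order 0: -248  -104  -2  12  288  544  2140  3028
  order 1: 144  51  7  92  256  532  888
  order 2: -31  -11  17  41  69  89
  order 3: 4  4  4  4  4
  order 4: 0  0  0  0
  order 5: 0  0  0
  order 6: 0  0
  order 7: 0
The order-3 divided differences are all 4 (nonzero) and every higher order vanishes, so the data lies on a polynomial of degree exactly 3.

3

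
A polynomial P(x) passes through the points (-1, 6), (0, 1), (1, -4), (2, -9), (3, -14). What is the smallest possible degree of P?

1

Forward differences of the values at x = -1, 0, 1, 2, 3:
  P  : 6  1  -4  -9  -14
  Δ  : -5  -5  -5  -5
  Δ^2: 0  0  0
  Δ^3: 0  0
  Δ^4: 0
The first differences are constant (-5) and nonzero, while all higher differences vanish, so the minimal degree is 1.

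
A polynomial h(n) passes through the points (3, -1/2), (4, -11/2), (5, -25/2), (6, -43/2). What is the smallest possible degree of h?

2

Forward differences of the values at n = 3, 4, 5, 6:
  h  : -1/2  -11/2  -25/2  -43/2
  Δ  : -5  -7  -9
  Δ^2: -2  -2
  Δ^3: 0
The second differences are constant (-2) and nonzero, while all higher differences vanish, so the minimal degree is 2.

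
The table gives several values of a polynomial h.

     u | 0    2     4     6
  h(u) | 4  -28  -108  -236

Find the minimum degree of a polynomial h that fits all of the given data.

Forward differences of the values at u = 0, 2, 4, 6:
  h  : 4  -28  -108  -236
  Δ  : -32  -80  -128
  Δ^2: -48  -48
  Δ^3: 0
The second differences are constant (-48) and nonzero, while all higher differences vanish, so the minimal degree is 2.

2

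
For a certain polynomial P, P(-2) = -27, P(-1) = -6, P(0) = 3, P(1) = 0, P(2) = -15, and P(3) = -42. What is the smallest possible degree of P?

Forward differences of the values at u = -2, -1, 0, 1, 2, 3:
  P  : -27  -6  3  0  -15  -42
  Δ  : 21  9  -3  -15  -27
  Δ^2: -12  -12  -12  -12
  Δ^3: 0  0  0
  Δ^4: 0  0
  Δ^5: 0
The second differences are constant (-12) and nonzero, while all higher differences vanish, so the minimal degree is 2.

2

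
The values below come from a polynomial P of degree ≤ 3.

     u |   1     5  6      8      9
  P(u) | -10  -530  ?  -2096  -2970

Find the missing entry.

-900

The 4 known points determine the degree-3 polynomial uniquely.
Write P(u) = au^3 + bu^2 + cu + d. Substituting each data point gives a linear system:
  a + b + c + d = -10
  125a + 25b + 5c + d = -530
  512a + 64b + 8c + d = -2096
  729a + 81b + 9c + d = -2970
Solving the system yields a = -4, b = 0, c = -6, d = 0.
So P(u) = -4u^3 - 6u.
Then P(6) = -900.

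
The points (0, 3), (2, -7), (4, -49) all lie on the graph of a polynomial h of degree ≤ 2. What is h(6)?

-123

Write h(t) = at^2 + bt + c. Substituting each data point gives a linear system:
  c = 3
  4a + 2b + c = -7
  16a + 4b + c = -49
Solving the system yields a = -4, b = 3, c = 3.
So h(t) = -4t² + 3t + 3.
Then h(6) = -123.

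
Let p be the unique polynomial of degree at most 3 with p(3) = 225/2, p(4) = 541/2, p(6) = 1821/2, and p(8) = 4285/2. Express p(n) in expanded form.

p(n) = 4n^3 + 2n^2 - 4n - 3/2

Write p(n) = an^3 + bn^2 + cn + d. Substituting each data point gives a linear system:
  27a + 9b + 3c + d = 225/2
  64a + 16b + 4c + d = 541/2
  216a + 36b + 6c + d = 1821/2
  512a + 64b + 8c + d = 4285/2
Solving the system yields a = 4, b = 2, c = -4, d = -3/2.
So p(n) = 4n^3 + 2n^2 - 4n - 3/2.
Check: p(8) = 4285/2. ✓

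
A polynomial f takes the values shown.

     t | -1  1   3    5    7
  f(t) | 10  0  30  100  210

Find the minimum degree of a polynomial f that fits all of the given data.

Forward differences of the values at t = -1, 1, 3, 5, 7:
  f  : 10  0  30  100  210
  Δ  : -10  30  70  110
  Δ^2: 40  40  40
  Δ^3: 0  0
  Δ^4: 0
The second differences are constant (40) and nonzero, while all higher differences vanish, so the minimal degree is 2.

2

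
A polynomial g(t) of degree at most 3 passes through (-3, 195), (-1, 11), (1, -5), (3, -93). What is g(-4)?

Write g(t) = at^3 + bt^2 + ct + d. Substituting each data point gives a linear system:
  -27a + 9b - 3c + d = 195
  -a + b - c + d = 11
  a + b + c + d = -5
  27a + 9b + 3c + d = -93
Solving the system yields a = -5, b = 6, c = -3, d = -3.
So g(t) = -5t³ + 6t² - 3t - 3.
Then g(-4) = 425.

425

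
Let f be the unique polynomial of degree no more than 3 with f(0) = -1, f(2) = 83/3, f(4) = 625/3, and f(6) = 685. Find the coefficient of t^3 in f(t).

3

Write f(t) = at^3 + bt^2 + ct + d. Substituting each data point gives a linear system:
  d = -1
  8a + 4b + 2c + d = 83/3
  64a + 16b + 4c + d = 625/3
  216a + 36b + 6c + d = 685
Solving the system yields a = 3, b = 1, c = 1/3, d = -1.
So f(t) = 3t^3 + t^2 + (1/3)t - 1.
The leading coefficient is 3.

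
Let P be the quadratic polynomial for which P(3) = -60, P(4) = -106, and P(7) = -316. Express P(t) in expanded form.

Using the Lagrange interpolation formula with nodes 3, 4, 7:
  L_0(t) = (t - 4)(t - 7) / 4
  L_1(t) = (t - 3)(t - 7) / -3
  L_2(t) = (t - 3)(t - 4) / 12
Then P(t) = -60·L_0(t) - 106·L_1(t) - 316·L_2(t).
Expanding and collecting terms gives P(t) = -6t^2 - 4t + 6.
Check: P(3) = -60. ✓

P(t) = -6t^2 - 4t + 6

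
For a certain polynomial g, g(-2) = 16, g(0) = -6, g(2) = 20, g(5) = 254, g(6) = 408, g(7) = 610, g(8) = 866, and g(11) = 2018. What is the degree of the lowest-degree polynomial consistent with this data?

3

Divided differences on the nodes -2, 0, 2, 5, 6, 7, 8, 11:
  order 0: 16  -6  20  254  408  610  866  2018
  order 1: -11  13  78  154  202  256  384
  order 2: 6  13  19  24  27  32
  order 3: 1  1  1  1  1
  order 4: 0  0  0  0
  order 5: 0  0  0
  order 6: 0  0
  order 7: 0
The order-3 divided differences are all 1 (nonzero) and every higher order vanishes, so the data lies on a polynomial of degree exactly 3.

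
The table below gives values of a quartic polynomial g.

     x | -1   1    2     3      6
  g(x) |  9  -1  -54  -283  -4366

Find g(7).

-7999

Using the Lagrange interpolation formula with nodes -1, 1, 2, 3, 6:
  L_0(x) = (x - 1)(x - 2)(x - 3)(x - 6) / 168
  L_1(x) = (x + 1)(x - 2)(x - 3)(x - 6) / -20
  L_2(x) = (x + 1)(x - 1)(x - 3)(x - 6) / 12
  L_3(x) = (x + 1)(x - 1)(x - 2)(x - 6) / -24
  L_4(x) = (x + 1)(x - 1)(x - 2)(x - 3) / 420
Then g(x) = 9·L_0(x) - 1·L_1(x) - 54·L_2(x) - 283·L_3(x) - 4366·L_4(x).
Expanding and collecting terms gives g(x) = -3x^4 - 3x^3 + 5x^2 - 2x + 2.
Evaluating at x = 7: g(7) = -7999.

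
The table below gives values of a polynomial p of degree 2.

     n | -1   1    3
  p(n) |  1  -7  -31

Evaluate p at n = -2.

-1

Forward differences of the values at n = -1, 1, 3:
  p  : 1  -7  -31
  Δ  : -8  -24
  Δ^2: -16
The second differences are constant, confirming degree 2.
Interpolating (Newton forward form) and evaluating at n = -2 gives p(-2) = -1.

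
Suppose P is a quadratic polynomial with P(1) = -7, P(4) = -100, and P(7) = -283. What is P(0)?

Using the Lagrange interpolation formula with nodes 1, 4, 7:
  L_0(x) = (x - 4)(x - 7) / 18
  L_1(x) = (x - 1)(x - 7) / -9
  L_2(x) = (x - 1)(x - 4) / 18
Then P(x) = -7·L_0(x) - 100·L_1(x) - 283·L_2(x).
Expanding and collecting terms gives P(x) = -5x² - 6x + 4.
Evaluating at x = 0: P(0) = 4.

4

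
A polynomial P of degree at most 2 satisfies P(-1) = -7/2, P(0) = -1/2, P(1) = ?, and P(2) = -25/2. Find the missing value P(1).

-7/2

On equispaced nodes a degree-2 polynomial has vanishing third forward difference, so
  - P(-1) + 3·P(0) - 3·P(1) + P(2) = 0.
Substituting the known values and solving for P(1):
  -3·P(1) = 21/2
  P(1) = -7/2.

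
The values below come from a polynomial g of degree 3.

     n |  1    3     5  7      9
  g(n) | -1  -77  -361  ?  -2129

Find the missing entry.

On equispaced nodes a degree-3 polynomial has vanishing fourth forward difference, so
  g(1) - 4·g(3) + 6·g(5) - 4·g(7) + g(9) = 0.
Substituting the known values and solving for g(7):
  -4·g(7) = 3988
  g(7) = -997.

-997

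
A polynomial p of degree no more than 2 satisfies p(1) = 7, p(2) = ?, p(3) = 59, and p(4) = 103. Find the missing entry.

The 3 known points determine the degree-2 polynomial uniquely.
Write p(n) = an^2 + bn + c. Substituting each data point gives a linear system:
  a + b + c = 7
  9a + 3b + c = 59
  16a + 4b + c = 103
Solving the system yields a = 6, b = 2, c = -1.
So p(n) = 6n² + 2n - 1.
Then p(2) = 27.

27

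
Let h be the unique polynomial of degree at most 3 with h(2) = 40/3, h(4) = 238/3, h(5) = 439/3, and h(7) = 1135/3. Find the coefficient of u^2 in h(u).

1/3

Write h(u) = au^3 + bu^2 + cu + d. Substituting each data point gives a linear system:
  8a + 4b + 2c + d = 40/3
  64a + 16b + 4c + d = 238/3
  125a + 25b + 5c + d = 439/3
  343a + 49b + 7c + d = 1135/3
Solving the system yields a = 1, b = 1/3, c = 3, d = -2.
So h(u) = u^3 + (1/3)u^2 + 3u - 2.
The coefficient of u^2 is 1/3.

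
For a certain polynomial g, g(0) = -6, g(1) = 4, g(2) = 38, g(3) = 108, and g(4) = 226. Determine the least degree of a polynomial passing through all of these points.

Forward differences of the values at u = 0, 1, 2, 3, 4:
  g  : -6  4  38  108  226
  Δ  : 10  34  70  118
  Δ^2: 24  36  48
  Δ^3: 12  12
  Δ^4: 0
The third differences are constant (12) and nonzero, while all higher differences vanish, so the minimal degree is 3.

3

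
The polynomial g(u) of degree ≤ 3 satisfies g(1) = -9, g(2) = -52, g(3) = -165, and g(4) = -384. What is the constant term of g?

Write g(u) = au^3 + bu^2 + cu + d. Substituting each data point gives a linear system:
  a + b + c + d = -9
  8a + 4b + 2c + d = -52
  27a + 9b + 3c + d = -165
  64a + 16b + 4c + d = -384
Solving the system yields a = -6, b = 1, c = -4, d = 0.
So g(u) = -6u^3 + u^2 - 4u.
The constant term is 0.

0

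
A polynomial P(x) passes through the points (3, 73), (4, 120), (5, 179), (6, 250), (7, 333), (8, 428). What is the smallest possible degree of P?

2

Forward differences of the values at x = 3, 4, 5, 6, 7, 8:
  P  : 73  120  179  250  333  428
  Δ  : 47  59  71  83  95
  Δ^2: 12  12  12  12
  Δ^3: 0  0  0
  Δ^4: 0  0
  Δ^5: 0
The second differences are constant (12) and nonzero, while all higher differences vanish, so the minimal degree is 2.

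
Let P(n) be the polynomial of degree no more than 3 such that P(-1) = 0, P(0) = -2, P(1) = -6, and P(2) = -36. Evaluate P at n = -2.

24

Using the Lagrange interpolation formula with nodes -1, 0, 1, 2:
  L_0(n) = n(n - 1)(n - 2) / -6
  L_1(n) = (n + 1)(n - 1)(n - 2) / 2
  L_2(n) = (n + 1)n(n - 2) / -2
  L_3(n) = (n + 1)n(n - 1) / 6
Then P(n) = 0·L_0(n) - 2·L_1(n) - 6·L_2(n) - 36·L_3(n).
Expanding and collecting terms gives P(n) = -4n^3 - n^2 + n - 2.
Evaluating at n = -2: P(-2) = 24.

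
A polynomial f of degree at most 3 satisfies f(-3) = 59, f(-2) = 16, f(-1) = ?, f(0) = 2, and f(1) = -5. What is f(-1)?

The 4 known points determine the degree-3 polynomial uniquely.
Write f(n) = an^3 + bn^2 + cn + d. Substituting each data point gives a linear system:
  -27a + 9b - 3c + d = 59
  -8a + 4b - 2c + d = 16
  d = 2
  a + b + c + d = -5
Solving the system yields a = -3, b = -3, c = -1, d = 2.
So f(n) = -3n³ - 3n² - n + 2.
Then f(-1) = 3.

3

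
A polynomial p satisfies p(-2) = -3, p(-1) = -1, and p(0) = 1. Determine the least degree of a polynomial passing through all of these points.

Forward differences of the values at u = -2, -1, 0:
  p  : -3  -1  1
  Δ  : 2  2
  Δ^2: 0
The first differences are constant (2) and nonzero, while all higher differences vanish, so the minimal degree is 1.

1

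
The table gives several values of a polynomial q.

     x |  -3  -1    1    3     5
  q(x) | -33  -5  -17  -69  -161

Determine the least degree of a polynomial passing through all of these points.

Forward differences of the values at x = -3, -1, 1, 3, 5:
  q  : -33  -5  -17  -69  -161
  Δ  : 28  -12  -52  -92
  Δ^2: -40  -40  -40
  Δ^3: 0  0
  Δ^4: 0
The second differences are constant (-40) and nonzero, while all higher differences vanish, so the minimal degree is 2.

2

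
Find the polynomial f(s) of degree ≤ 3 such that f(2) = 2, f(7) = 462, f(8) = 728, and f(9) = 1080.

f(s) = 2s^3 - 5s^2 + 3s

Using the Lagrange interpolation formula with nodes 2, 7, 8, 9:
  L_0(s) = (s - 7)(s - 8)(s - 9) / -210
  L_1(s) = (s - 2)(s - 8)(s - 9) / 10
  L_2(s) = (s - 2)(s - 7)(s - 9) / -6
  L_3(s) = (s - 2)(s - 7)(s - 8) / 14
Then f(s) = 2·L_0(s) + 462·L_1(s) + 728·L_2(s) + 1080·L_3(s).
Expanding and collecting terms gives f(s) = 2s^3 - 5s^2 + 3s.
Check: f(9) = 1080. ✓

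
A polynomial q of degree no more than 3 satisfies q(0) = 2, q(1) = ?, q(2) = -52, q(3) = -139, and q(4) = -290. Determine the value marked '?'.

-11

The 4 known points determine the degree-3 polynomial uniquely.
Write q(t) = at^3 + bt^2 + ct + d. Substituting each data point gives a linear system:
  d = 2
  8a + 4b + 2c + d = -52
  27a + 9b + 3c + d = -139
  64a + 16b + 4c + d = -290
Solving the system yields a = -3, b = -5, c = -5, d = 2.
So q(t) = -3t^3 - 5t^2 - 5t + 2.
Then q(1) = -11.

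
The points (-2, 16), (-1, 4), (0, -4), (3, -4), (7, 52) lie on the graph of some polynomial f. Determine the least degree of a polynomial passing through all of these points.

2

Divided differences on the nodes -2, -1, 0, 3, 7:
  order 0: 16  4  -4  -4  52
  order 1: -12  -8  0  14
  order 2: 2  2  2
  order 3: 0  0
  order 4: 0
The order-2 divided differences are all 2 (nonzero) and every higher order vanishes, so the data lies on a polynomial of degree exactly 2.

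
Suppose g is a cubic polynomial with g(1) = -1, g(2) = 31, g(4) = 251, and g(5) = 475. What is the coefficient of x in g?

-4

Write g(x) = ax^3 + bx^2 + cx + d. Substituting each data point gives a linear system:
  a + b + c + d = -1
  8a + 4b + 2c + d = 31
  64a + 16b + 4c + d = 251
  125a + 25b + 5c + d = 475
Solving the system yields a = 3, b = 5, c = -4, d = -5.
So g(x) = 3x³ + 5x² - 4x - 5.
The coefficient of x is -4.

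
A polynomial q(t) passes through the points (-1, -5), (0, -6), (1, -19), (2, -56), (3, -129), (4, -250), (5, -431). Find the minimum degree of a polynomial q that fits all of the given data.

3

Forward differences of the values at t = -1, 0, 1, 2, 3, 4, 5:
  q  : -5  -6  -19  -56  -129  -250  -431
  Δ  : -1  -13  -37  -73  -121  -181
  Δ^2: -12  -24  -36  -48  -60
  Δ^3: -12  -12  -12  -12
  Δ^4: 0  0  0
  Δ^5: 0  0
  Δ^6: 0
The third differences are constant (-12) and nonzero, while all higher differences vanish, so the minimal degree is 3.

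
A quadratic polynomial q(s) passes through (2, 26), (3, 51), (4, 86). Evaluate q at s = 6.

Using the Lagrange interpolation formula with nodes 2, 3, 4:
  L_0(s) = (s - 3)(s - 4) / 2
  L_1(s) = (s - 2)(s - 4) / -1
  L_2(s) = (s - 2)(s - 3) / 2
Then q(s) = 26·L_0(s) + 51·L_1(s) + 86·L_2(s).
Expanding and collecting terms gives q(s) = 5s^2 + 6.
Evaluating at s = 6: q(6) = 186.

186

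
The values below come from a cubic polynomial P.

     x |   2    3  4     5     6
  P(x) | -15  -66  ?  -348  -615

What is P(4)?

-171

On equispaced nodes a degree-3 polynomial has vanishing fourth forward difference, so
  P(2) - 4·P(3) + 6·P(4) - 4·P(5) + P(6) = 0.
Substituting the known values and solving for P(4):
  6·P(4) = -1026
  P(4) = -171.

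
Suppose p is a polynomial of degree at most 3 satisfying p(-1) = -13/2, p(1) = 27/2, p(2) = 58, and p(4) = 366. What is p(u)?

p(u) = 5u^3 + (3/2)u^2 + 5u + 2

Write p(u) = au^3 + bu^2 + cu + d. Substituting each data point gives a linear system:
  -a + b - c + d = -13/2
  a + b + c + d = 27/2
  8a + 4b + 2c + d = 58
  64a + 16b + 4c + d = 366
Solving the system yields a = 5, b = 3/2, c = 5, d = 2.
So p(u) = 5u³ + (3/2)u² + 5u + 2.
Check: p(2) = 58. ✓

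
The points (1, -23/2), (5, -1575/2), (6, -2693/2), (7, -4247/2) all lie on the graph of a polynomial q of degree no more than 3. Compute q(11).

Using the Lagrange interpolation formula with nodes 1, 5, 6, 7:
  L_0(u) = (u - 5)(u - 6)(u - 7) / -120
  L_1(u) = (u - 1)(u - 6)(u - 7) / 8
  L_2(u) = (u - 1)(u - 5)(u - 7) / -5
  L_3(u) = (u - 1)(u - 5)(u - 6) / 12
Then q(u) = -23/2·L_0(u) - 1575/2·L_1(u) - 2693/2·L_2(u) - 4247/2·L_3(u).
Expanding and collecting terms gives q(u) = -6u^3 - u^2 - 2u - 5/2.
Evaluating at u = 11: q(11) = -16263/2.

-16263/2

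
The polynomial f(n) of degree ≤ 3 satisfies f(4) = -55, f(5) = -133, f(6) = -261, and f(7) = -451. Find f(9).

Using the Lagrange interpolation formula with nodes 4, 5, 6, 7:
  L_0(n) = (n - 5)(n - 6)(n - 7) / -6
  L_1(n) = (n - 4)(n - 6)(n - 7) / 2
  L_2(n) = (n - 4)(n - 5)(n - 7) / -2
  L_3(n) = (n - 4)(n - 5)(n - 6) / 6
Then f(n) = -55·L_0(n) - 133·L_1(n) - 261·L_2(n) - 451·L_3(n).
Expanding and collecting terms gives f(n) = -2n³ + 5n² - n - 3.
Evaluating at n = 9: f(9) = -1065.

-1065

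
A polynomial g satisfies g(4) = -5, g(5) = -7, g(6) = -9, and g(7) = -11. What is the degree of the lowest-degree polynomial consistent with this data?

1

Forward differences of the values at s = 4, 5, 6, 7:
  g  : -5  -7  -9  -11
  Δ  : -2  -2  -2
  Δ^2: 0  0
  Δ^3: 0
The first differences are constant (-2) and nonzero, while all higher differences vanish, so the minimal degree is 1.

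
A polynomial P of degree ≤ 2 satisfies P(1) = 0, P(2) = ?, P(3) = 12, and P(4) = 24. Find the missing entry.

4

The 3 known points determine the degree-2 polynomial uniquely.
Write P(n) = an^2 + bn + c. Substituting each data point gives a linear system:
  a + b + c = 0
  9a + 3b + c = 12
  16a + 4b + c = 24
Solving the system yields a = 2, b = -2, c = 0.
So P(n) = 2n² - 2n.
Then P(2) = 4.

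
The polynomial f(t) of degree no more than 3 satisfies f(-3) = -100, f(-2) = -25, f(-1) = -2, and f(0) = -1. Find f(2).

Using the Lagrange interpolation formula with nodes -3, -2, -1, 0:
  L_0(t) = (t + 2)(t + 1)t / -6
  L_1(t) = (t + 3)(t + 1)t / 2
  L_2(t) = (t + 3)(t + 2)t / -2
  L_3(t) = (t + 3)(t + 2)(t + 1) / 6
Then f(t) = -100·L_0(t) - 25·L_1(t) - 2·L_2(t) - 1·L_3(t).
Expanding and collecting terms gives f(t) = 5t^3 + 4t^2 - 1.
Evaluating at t = 2: f(2) = 55.

55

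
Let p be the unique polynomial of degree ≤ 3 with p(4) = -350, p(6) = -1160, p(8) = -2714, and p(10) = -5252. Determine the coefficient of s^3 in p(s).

Write p(s) = as^3 + bs^2 + cs + d. Substituting each data point gives a linear system:
  64a + 16b + 4c + d = -350
  216a + 36b + 6c + d = -1160
  512a + 64b + 8c + d = -2714
  1000a + 100b + 10c + d = -5252
Solving the system yields a = -5, b = -3, c = 5, d = -2.
So p(s) = -5s^3 - 3s^2 + 5s - 2.
The leading coefficient is -5.

-5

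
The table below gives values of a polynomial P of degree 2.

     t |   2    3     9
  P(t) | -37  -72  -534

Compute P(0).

-3

Using the Lagrange interpolation formula with nodes 2, 3, 9:
  L_0(t) = (t - 3)(t - 9) / 7
  L_1(t) = (t - 2)(t - 9) / -6
  L_2(t) = (t - 2)(t - 3) / 42
Then P(t) = -37·L_0(t) - 72·L_1(t) - 534·L_2(t).
Expanding and collecting terms gives P(t) = -6t^2 - 5t - 3.
Evaluating at t = 0: P(0) = -3.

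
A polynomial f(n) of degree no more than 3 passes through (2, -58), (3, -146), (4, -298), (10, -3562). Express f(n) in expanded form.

Using the Lagrange interpolation formula with nodes 2, 3, 4, 10:
  L_0(n) = (n - 3)(n - 4)(n - 10) / -16
  L_1(n) = (n - 2)(n - 4)(n - 10) / 7
  L_2(n) = (n - 2)(n - 3)(n - 10) / -12
  L_3(n) = (n - 2)(n - 3)(n - 4) / 336
Then f(n) = -58·L_0(n) - 146·L_1(n) - 298·L_2(n) - 3562·L_3(n).
Expanding and collecting terms gives f(n) = -3n³ - 5n² - 6n - 2.
Check: f(3) = -146. ✓

f(n) = -3n^3 - 5n^2 - 6n - 2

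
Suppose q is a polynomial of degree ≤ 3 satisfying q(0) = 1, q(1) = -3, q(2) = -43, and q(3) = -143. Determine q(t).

Write q(t) = at^3 + bt^2 + ct + d. Substituting each data point gives a linear system:
  d = 1
  a + b + c + d = -3
  8a + 4b + 2c + d = -43
  27a + 9b + 3c + d = -143
Solving the system yields a = -4, b = -6, c = 6, d = 1.
So q(t) = -4t^3 - 6t^2 + 6t + 1.
Check: q(2) = -43. ✓

q(t) = -4t^3 - 6t^2 + 6t + 1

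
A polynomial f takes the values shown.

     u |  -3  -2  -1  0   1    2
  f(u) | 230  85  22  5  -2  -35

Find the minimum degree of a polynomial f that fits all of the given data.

3

Forward differences of the values at u = -3, -2, -1, 0, 1, 2:
  f  : 230  85  22  5  -2  -35
  Δ  : -145  -63  -17  -7  -33
  Δ^2: 82  46  10  -26
  Δ^3: -36  -36  -36
  Δ^4: 0  0
  Δ^5: 0
The third differences are constant (-36) and nonzero, while all higher differences vanish, so the minimal degree is 3.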